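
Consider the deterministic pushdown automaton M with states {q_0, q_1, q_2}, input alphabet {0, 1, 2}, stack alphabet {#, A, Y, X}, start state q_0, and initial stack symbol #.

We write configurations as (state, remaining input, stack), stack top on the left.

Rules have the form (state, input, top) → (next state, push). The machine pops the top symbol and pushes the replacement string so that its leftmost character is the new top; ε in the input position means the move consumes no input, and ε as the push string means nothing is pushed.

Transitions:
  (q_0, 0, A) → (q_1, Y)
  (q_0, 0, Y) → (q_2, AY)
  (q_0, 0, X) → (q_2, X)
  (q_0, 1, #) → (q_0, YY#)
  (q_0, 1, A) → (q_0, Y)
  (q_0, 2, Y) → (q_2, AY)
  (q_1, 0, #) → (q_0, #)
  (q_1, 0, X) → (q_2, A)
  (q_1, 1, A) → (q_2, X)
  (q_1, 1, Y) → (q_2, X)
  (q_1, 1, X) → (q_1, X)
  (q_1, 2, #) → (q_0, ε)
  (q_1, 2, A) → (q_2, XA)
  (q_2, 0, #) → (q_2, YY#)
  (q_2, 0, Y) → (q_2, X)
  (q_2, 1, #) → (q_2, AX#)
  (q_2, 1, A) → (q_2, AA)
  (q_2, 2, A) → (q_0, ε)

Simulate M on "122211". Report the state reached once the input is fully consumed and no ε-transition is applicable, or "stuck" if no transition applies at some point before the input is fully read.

q_2

(q_0, 122211, #)
  read 1, top #: go to q_0, push YY# → (q_0, 22211, YY#)
  read 2, top Y: go to q_2, push AY → (q_2, 2211, AYY#)
  read 2, top A: go to q_0, push ε → (q_0, 211, YY#)
  read 2, top Y: go to q_2, push AY → (q_2, 11, AYY#)
  read 1, top A: go to q_2, push AA → (q_2, 1, AAYY#)
  read 1, top A: go to q_2, push AA → (q_2, ε, AAAYY#)
All input consumed; M is in state q_2.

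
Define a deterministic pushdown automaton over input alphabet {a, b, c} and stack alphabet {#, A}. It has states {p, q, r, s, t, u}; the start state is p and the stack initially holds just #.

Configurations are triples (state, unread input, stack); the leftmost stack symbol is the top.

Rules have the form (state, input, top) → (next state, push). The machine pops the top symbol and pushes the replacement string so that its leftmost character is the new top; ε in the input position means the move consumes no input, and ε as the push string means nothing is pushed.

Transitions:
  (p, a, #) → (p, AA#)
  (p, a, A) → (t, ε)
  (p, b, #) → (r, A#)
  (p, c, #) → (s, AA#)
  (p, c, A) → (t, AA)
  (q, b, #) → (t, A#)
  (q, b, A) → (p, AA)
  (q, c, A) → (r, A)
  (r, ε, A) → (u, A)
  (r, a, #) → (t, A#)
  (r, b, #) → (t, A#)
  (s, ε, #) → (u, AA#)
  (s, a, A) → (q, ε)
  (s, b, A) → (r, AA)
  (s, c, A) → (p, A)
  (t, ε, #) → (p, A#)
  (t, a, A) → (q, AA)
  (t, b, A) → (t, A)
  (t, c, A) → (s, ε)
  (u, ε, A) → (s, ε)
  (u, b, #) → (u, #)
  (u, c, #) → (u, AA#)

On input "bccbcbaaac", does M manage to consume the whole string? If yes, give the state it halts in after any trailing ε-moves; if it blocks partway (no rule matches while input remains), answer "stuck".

stuck

(p, bccbcbaaac, #) ⊢ (r, ccbcbaaac, A#) ⊢ (u, ccbcbaaac, A#) ⊢ (s, ccbcbaaac, #) ⊢ (u, ccbcbaaac, AA#) ⊢ (s, ccbcbaaac, A#) ⊢ (p, cbcbaaac, A#) ⊢ (t, bcbaaac, AA#) ⊢ (t, cbaaac, AA#) ⊢ (s, baaac, A#) ⊢ (r, aaac, AA#) ⊢ (u, aaac, AA#) ⊢ (s, aaac, A#) ⊢ (q, aac, #)
No transition for (q, a, top #); M blocks with input aac remaining.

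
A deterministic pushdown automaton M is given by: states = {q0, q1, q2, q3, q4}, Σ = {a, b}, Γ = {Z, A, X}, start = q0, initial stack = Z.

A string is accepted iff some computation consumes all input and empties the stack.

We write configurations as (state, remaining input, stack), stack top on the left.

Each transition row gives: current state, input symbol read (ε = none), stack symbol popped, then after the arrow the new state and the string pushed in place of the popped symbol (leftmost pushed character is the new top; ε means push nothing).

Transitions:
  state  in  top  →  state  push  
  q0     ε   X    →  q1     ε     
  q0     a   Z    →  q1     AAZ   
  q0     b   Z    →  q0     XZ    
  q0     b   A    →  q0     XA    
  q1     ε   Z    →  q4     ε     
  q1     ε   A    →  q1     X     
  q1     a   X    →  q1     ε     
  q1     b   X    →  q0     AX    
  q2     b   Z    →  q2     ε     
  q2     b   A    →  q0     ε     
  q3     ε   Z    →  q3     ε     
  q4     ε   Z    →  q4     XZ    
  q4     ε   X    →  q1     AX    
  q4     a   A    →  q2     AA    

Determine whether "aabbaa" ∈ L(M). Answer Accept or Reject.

(q0, aabbaa, Z)
  read a, top Z: go to q1, push AAZ → (q1, abbaa, AAZ)
  ε-move, top A: go to q1, push X → (q1, abbaa, XAZ)
  read a, top X: go to q1, push ε → (q1, bbaa, AZ)
  ε-move, top A: go to q1, push X → (q1, bbaa, XZ)
  read b, top X: go to q0, push AX → (q0, baa, AXZ)
  read b, top A: go to q0, push XA → (q0, aa, XAXZ)
  ε-move, top X: go to q1, push ε → (q1, aa, AXZ)
  ε-move, top A: go to q1, push X → (q1, aa, XXZ)
  read a, top X: go to q1, push ε → (q1, a, XZ)
  read a, top X: go to q1, push ε → (q1, ε, Z)
  ε-move, top Z: go to q4, push ε → (q4, ε, ε)
All input consumed and the stack is empty.

Accept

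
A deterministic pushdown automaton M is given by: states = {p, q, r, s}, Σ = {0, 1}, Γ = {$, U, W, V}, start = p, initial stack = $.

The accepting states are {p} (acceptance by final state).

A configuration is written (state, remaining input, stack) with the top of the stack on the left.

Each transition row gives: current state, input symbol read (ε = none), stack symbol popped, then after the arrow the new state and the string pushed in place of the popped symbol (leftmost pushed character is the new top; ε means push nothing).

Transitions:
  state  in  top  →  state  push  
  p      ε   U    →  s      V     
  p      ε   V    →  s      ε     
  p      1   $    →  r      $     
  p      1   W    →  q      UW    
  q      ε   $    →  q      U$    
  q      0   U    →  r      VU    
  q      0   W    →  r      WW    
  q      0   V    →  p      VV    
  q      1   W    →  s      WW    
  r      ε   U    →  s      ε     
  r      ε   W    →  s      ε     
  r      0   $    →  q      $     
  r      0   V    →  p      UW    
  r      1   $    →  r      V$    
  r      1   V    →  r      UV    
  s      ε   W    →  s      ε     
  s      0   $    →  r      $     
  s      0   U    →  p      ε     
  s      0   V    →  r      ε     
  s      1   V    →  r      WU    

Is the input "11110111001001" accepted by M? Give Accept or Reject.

Reject

(p, 11110111001001, $) ⊢ (r, 1110111001001, $) ⊢ (r, 110111001001, V$) ⊢ (r, 10111001001, UV$) ⊢ (s, 10111001001, V$) ⊢ (r, 0111001001, WU$) ⊢ (s, 0111001001, U$) ⊢ (p, 111001001, $) ⊢ (r, 11001001, $) ⊢ (r, 1001001, V$) ⊢ (r, 001001, UV$) ⊢ (s, 001001, V$) ⊢ (r, 01001, $) ⊢ (q, 1001, $) ⊢ (q, 1001, U$)
No transition applies at (q, 1001, U$); input not fully consumed.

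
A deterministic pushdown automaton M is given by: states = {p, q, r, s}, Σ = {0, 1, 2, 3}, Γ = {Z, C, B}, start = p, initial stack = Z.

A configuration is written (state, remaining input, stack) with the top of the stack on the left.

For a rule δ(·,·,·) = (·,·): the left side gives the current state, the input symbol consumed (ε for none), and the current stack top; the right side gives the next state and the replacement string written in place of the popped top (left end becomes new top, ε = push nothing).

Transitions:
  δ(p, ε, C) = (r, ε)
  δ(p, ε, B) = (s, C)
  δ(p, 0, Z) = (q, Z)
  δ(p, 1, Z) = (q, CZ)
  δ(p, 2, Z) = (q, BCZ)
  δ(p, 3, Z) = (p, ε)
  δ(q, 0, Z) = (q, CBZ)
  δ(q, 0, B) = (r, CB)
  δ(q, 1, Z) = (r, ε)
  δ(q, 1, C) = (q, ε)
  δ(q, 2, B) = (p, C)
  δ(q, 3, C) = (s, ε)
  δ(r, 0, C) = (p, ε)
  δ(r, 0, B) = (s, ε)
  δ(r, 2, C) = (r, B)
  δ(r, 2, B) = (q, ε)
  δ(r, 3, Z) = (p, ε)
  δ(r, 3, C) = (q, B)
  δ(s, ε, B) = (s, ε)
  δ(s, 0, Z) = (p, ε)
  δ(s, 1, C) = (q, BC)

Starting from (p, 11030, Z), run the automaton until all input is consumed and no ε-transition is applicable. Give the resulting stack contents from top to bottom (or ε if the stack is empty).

ε

(p, 11030, Z)
  read 1, top Z: go to q, push CZ → (q, 1030, CZ)
  read 1, top C: go to q, push ε → (q, 030, Z)
  read 0, top Z: go to q, push CBZ → (q, 30, CBZ)
  read 3, top C: go to s, push ε → (s, 0, BZ)
  ε-move, top B: go to s, push ε → (s, 0, Z)
  read 0, top Z: go to p, push ε → (p, ε, ε)
All input consumed in state p with stack ε.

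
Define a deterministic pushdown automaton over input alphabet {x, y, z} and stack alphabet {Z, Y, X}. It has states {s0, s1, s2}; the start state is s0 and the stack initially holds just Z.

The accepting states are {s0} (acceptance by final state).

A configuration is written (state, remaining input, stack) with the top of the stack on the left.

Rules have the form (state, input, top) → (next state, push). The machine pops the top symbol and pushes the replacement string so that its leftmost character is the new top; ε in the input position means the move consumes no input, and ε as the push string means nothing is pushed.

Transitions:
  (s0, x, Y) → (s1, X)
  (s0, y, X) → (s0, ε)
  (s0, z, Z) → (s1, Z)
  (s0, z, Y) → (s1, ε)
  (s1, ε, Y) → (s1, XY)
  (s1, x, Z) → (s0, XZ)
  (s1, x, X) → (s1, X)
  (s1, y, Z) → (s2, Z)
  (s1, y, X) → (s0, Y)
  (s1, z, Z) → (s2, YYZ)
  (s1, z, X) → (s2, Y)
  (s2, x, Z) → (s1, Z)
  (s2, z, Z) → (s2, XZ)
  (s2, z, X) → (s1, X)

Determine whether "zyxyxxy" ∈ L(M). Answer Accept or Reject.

Accept

(s0, zyxyxxy, Z) ⊢ (s1, yxyxxy, Z) ⊢ (s2, xyxxy, Z) ⊢ (s1, yxxy, Z) ⊢ (s2, xxy, Z) ⊢ (s1, xy, Z) ⊢ (s0, y, XZ) ⊢ (s0, ε, Z)
All input consumed; state s0 ∈ F.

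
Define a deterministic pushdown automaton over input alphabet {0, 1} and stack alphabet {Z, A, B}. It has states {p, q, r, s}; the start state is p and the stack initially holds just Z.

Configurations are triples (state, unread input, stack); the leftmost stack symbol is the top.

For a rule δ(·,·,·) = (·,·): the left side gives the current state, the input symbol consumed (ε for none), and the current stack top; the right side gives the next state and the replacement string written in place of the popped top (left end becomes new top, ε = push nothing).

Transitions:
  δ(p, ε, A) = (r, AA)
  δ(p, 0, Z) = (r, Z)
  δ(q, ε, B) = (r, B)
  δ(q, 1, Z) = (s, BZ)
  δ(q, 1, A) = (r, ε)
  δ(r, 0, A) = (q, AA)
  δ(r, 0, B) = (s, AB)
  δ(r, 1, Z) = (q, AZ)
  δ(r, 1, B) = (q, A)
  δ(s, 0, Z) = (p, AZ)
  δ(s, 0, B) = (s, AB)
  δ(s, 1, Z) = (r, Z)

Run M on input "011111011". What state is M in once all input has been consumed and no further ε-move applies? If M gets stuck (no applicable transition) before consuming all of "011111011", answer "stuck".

stuck

(p, 011111011, Z) ⊢ (r, 11111011, Z) ⊢ (q, 1111011, AZ) ⊢ (r, 111011, Z) ⊢ (q, 11011, AZ) ⊢ (r, 1011, Z) ⊢ (q, 011, AZ)
No transition for (q, 0, top A); M blocks with input 011 remaining.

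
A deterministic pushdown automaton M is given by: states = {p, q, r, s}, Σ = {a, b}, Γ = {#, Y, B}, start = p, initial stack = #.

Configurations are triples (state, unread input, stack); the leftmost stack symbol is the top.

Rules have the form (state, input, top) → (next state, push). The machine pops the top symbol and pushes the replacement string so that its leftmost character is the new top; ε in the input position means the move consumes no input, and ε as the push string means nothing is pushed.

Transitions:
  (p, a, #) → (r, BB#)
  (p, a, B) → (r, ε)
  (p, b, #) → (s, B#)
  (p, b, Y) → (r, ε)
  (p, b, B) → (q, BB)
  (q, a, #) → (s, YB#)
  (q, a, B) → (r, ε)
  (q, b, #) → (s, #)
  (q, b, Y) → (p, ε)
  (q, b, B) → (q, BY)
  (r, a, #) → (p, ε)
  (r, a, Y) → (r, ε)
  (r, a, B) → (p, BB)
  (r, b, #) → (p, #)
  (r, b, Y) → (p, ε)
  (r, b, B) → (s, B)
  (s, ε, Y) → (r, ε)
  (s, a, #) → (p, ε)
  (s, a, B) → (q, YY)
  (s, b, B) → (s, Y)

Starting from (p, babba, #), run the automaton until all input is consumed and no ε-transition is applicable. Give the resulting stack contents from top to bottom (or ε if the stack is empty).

ε

(p, babba, #) ⊢ (s, abba, B#) ⊢ (q, bba, YY#) ⊢ (p, ba, Y#) ⊢ (r, a, #) ⊢ (p, ε, ε)
All input consumed in state p with stack ε.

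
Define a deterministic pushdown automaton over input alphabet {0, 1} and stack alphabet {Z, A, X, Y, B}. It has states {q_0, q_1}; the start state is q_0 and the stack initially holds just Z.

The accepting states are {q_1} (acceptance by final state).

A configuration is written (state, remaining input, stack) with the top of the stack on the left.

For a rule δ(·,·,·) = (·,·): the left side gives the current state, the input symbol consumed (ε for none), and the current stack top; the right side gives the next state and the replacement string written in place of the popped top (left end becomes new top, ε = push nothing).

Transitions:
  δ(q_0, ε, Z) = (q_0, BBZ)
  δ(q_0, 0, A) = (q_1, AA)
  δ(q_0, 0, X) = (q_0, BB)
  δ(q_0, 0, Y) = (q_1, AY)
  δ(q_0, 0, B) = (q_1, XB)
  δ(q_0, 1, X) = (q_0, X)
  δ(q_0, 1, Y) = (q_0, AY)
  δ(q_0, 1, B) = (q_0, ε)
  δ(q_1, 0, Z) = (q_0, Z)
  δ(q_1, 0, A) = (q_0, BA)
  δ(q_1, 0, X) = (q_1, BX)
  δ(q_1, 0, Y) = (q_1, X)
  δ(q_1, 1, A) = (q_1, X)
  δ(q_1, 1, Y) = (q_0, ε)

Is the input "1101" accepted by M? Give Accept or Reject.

Reject

(q_0, 1101, Z) ⊢ (q_0, 1101, BBZ) ⊢ (q_0, 101, BZ) ⊢ (q_0, 01, Z) ⊢ (q_0, 01, BBZ) ⊢ (q_1, 1, XBBZ)
No transition applies at (q_1, 1, XBBZ); input not fully consumed.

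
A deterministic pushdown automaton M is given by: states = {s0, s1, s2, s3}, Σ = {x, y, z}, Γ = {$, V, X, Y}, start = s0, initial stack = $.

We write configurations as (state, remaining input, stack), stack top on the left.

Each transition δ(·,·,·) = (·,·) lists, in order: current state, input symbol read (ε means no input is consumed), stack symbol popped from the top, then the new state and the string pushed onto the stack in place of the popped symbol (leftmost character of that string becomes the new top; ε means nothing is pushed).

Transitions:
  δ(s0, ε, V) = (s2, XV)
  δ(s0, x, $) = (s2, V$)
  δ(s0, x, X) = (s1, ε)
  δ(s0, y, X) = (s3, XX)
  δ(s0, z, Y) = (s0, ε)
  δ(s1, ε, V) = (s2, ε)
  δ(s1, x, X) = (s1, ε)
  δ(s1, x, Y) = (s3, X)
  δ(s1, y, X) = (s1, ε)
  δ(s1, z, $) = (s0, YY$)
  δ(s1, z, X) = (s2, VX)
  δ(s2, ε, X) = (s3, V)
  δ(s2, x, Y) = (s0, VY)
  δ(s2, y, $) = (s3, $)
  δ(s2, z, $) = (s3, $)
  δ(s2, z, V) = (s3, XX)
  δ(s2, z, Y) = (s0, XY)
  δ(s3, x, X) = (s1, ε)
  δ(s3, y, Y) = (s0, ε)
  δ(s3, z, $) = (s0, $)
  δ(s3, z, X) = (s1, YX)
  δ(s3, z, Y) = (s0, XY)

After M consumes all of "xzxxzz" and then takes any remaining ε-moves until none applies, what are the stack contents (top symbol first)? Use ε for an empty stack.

Y$

(s0, xzxxzz, $)
  read x, top $: go to s2, push V$ → (s2, zxxzz, V$)
  read z, top V: go to s3, push XX → (s3, xxzz, XX$)
  read x, top X: go to s1, push ε → (s1, xzz, X$)
  read x, top X: go to s1, push ε → (s1, zz, $)
  read z, top $: go to s0, push YY$ → (s0, z, YY$)
  read z, top Y: go to s0, push ε → (s0, ε, Y$)
All input consumed in state s0 with stack Y$.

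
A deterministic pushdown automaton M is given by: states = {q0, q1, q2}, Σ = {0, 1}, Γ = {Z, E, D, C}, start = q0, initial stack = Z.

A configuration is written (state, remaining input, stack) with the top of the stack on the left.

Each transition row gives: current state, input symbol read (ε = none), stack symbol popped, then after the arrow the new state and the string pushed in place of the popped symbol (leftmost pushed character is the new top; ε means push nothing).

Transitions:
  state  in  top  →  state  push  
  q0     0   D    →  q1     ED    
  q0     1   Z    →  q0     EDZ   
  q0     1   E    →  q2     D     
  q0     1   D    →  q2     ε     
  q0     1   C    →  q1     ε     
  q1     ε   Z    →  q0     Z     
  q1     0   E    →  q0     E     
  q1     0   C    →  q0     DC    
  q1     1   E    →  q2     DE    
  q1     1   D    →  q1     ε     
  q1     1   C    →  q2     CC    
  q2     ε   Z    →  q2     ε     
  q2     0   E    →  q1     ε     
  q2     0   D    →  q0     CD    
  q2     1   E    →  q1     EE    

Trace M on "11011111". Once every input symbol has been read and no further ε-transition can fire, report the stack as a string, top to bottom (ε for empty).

DDZ

(q0, 11011111, Z) ⊢ (q0, 1011111, EDZ) ⊢ (q2, 011111, DDZ) ⊢ (q0, 11111, CDDZ) ⊢ (q1, 1111, DDZ) ⊢ (q1, 111, DZ) ⊢ (q1, 11, Z) ⊢ (q0, 11, Z) ⊢ (q0, 1, EDZ) ⊢ (q2, ε, DDZ)
All input consumed in state q2 with stack DDZ.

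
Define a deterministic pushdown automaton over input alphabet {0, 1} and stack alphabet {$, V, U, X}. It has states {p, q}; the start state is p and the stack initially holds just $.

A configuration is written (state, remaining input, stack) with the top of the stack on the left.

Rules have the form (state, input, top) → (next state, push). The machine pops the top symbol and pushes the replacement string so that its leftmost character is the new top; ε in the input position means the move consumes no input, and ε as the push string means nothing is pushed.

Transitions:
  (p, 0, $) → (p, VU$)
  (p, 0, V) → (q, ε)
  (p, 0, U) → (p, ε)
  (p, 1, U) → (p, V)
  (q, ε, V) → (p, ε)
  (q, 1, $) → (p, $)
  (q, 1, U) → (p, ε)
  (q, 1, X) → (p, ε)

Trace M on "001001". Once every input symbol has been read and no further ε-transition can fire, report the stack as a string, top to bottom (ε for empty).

$

(p, 001001, $)
  read 0, top $: go to p, push VU$ → (p, 01001, VU$)
  read 0, top V: go to q, push ε → (q, 1001, U$)
  read 1, top U: go to p, push ε → (p, 001, $)
  read 0, top $: go to p, push VU$ → (p, 01, VU$)
  read 0, top V: go to q, push ε → (q, 1, U$)
  read 1, top U: go to p, push ε → (p, ε, $)
All input consumed in state p with stack $.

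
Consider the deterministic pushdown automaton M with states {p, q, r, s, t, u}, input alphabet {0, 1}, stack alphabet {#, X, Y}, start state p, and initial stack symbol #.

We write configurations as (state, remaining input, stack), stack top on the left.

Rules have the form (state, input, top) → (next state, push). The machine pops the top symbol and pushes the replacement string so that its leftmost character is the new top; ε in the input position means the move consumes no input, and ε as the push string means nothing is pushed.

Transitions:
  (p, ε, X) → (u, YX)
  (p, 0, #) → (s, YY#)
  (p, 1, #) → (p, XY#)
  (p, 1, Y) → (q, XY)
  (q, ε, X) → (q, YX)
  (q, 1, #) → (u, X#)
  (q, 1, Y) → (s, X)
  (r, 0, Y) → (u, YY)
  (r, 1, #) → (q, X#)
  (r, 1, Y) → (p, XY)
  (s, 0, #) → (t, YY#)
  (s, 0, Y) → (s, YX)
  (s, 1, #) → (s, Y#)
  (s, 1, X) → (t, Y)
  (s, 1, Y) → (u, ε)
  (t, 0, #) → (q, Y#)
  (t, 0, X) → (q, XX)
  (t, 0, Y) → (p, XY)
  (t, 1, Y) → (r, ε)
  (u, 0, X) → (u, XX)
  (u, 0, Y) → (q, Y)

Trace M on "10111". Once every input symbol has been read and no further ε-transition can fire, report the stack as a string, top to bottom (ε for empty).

XY#

(p, 10111, #) ⊢ (p, 0111, XY#) ⊢ (u, 0111, YXY#) ⊢ (q, 111, YXY#) ⊢ (s, 11, XXY#) ⊢ (t, 1, YXY#) ⊢ (r, ε, XY#)
All input consumed in state r with stack XY#.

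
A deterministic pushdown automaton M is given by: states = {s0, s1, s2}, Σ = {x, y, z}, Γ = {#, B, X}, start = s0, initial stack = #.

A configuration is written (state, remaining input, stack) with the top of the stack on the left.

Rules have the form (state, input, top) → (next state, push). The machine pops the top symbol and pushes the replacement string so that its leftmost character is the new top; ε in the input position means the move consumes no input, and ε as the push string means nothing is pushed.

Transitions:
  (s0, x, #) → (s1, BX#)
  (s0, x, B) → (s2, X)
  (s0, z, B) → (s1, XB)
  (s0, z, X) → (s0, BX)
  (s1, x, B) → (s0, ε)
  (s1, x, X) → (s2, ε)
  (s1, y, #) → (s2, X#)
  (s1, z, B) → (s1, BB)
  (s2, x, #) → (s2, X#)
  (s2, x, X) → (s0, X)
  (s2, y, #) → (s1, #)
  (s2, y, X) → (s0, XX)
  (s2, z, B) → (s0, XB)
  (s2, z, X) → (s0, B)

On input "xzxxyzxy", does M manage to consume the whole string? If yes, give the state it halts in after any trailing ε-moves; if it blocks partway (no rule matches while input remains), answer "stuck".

s0

(s0, xzxxyzxy, #)
  read x, top #: go to s1, push BX# → (s1, zxxyzxy, BX#)
  read z, top B: go to s1, push BB → (s1, xxyzxy, BBX#)
  read x, top B: go to s0, push ε → (s0, xyzxy, BX#)
  read x, top B: go to s2, push X → (s2, yzxy, XX#)
  read y, top X: go to s0, push XX → (s0, zxy, XXX#)
  read z, top X: go to s0, push BX → (s0, xy, BXXX#)
  read x, top B: go to s2, push X → (s2, y, XXXX#)
  read y, top X: go to s0, push XX → (s0, ε, XXXXX#)
All input consumed; M is in state s0.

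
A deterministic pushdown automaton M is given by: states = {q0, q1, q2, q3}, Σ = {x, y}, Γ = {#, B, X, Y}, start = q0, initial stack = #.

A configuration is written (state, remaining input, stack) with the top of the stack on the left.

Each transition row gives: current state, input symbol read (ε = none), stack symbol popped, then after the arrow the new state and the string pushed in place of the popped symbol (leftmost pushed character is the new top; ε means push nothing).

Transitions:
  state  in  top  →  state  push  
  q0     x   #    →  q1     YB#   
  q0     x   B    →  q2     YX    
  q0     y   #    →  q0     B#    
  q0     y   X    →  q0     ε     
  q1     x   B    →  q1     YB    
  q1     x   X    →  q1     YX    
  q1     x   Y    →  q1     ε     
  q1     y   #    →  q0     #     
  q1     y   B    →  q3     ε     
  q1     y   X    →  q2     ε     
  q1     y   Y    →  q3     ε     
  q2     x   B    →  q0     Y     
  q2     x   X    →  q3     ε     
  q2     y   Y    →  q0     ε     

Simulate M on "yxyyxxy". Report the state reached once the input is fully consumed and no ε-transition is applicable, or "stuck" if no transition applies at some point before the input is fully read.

q3

(q0, yxyyxxy, #) ⊢ (q0, xyyxxy, B#) ⊢ (q2, yyxxy, YX#) ⊢ (q0, yxxy, X#) ⊢ (q0, xxy, #) ⊢ (q1, xy, YB#) ⊢ (q1, y, B#) ⊢ (q3, ε, #)
All input consumed; M is in state q3.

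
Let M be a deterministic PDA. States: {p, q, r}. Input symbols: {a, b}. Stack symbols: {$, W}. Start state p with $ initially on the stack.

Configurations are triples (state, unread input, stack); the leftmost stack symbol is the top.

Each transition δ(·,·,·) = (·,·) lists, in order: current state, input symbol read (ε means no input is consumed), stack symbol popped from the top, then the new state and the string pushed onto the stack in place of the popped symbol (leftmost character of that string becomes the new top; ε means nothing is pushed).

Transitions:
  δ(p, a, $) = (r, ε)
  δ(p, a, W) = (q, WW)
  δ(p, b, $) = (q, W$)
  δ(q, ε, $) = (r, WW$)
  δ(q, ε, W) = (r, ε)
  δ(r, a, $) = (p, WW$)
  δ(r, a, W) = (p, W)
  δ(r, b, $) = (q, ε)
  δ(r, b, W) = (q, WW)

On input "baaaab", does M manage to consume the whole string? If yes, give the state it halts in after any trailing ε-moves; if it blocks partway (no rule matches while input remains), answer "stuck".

(p, baaaab, $) ⊢ (q, aaaab, W$) ⊢ (r, aaaab, $) ⊢ (p, aaab, WW$) ⊢ (q, aab, WWW$) ⊢ (r, aab, WW$) ⊢ (p, ab, WW$) ⊢ (q, b, WWW$) ⊢ (r, b, WW$) ⊢ (q, ε, WWW$) ⊢ (r, ε, WW$)
All input consumed; M is in state r.

r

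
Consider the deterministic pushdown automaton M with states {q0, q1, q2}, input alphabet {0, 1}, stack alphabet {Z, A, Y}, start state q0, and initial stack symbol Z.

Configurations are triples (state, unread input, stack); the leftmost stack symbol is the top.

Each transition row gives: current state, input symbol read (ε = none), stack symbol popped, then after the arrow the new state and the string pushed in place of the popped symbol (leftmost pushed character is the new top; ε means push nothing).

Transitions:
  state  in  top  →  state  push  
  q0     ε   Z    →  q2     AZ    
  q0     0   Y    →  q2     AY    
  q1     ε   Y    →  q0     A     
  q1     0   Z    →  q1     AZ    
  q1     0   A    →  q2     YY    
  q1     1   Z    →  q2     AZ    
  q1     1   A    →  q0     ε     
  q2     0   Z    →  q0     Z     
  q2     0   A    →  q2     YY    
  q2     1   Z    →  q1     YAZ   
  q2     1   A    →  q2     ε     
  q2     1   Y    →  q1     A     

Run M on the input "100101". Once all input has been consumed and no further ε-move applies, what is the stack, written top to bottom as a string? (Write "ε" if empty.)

(q0, 100101, Z) ⊢ (q2, 100101, AZ) ⊢ (q2, 00101, Z) ⊢ (q0, 0101, Z) ⊢ (q2, 0101, AZ) ⊢ (q2, 101, YYZ) ⊢ (q1, 01, AYZ) ⊢ (q2, 1, YYYZ) ⊢ (q1, ε, AYYZ)
All input consumed in state q1 with stack AYYZ.

AYYZ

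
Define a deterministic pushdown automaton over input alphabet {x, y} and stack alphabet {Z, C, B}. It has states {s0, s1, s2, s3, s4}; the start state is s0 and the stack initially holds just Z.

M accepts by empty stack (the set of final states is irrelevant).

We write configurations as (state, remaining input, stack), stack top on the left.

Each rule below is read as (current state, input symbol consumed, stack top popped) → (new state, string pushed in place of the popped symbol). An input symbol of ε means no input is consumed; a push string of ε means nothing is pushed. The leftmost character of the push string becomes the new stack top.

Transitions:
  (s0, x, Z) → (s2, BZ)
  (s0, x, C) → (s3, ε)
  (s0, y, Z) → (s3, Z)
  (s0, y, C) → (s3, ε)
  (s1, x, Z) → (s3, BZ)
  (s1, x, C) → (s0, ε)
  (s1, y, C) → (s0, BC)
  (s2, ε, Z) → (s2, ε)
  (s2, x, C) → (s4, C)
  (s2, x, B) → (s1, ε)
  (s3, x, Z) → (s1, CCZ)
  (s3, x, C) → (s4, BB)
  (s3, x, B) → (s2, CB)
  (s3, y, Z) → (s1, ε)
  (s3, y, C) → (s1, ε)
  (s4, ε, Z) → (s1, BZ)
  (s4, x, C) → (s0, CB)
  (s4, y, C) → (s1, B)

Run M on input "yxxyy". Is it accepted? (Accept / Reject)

Accept

(s0, yxxyy, Z)
  read y, top Z: go to s3, push Z → (s3, xxyy, Z)
  read x, top Z: go to s1, push CCZ → (s1, xyy, CCZ)
  read x, top C: go to s0, push ε → (s0, yy, CZ)
  read y, top C: go to s3, push ε → (s3, y, Z)
  read y, top Z: go to s1, push ε → (s1, ε, ε)
All input consumed and the stack is empty.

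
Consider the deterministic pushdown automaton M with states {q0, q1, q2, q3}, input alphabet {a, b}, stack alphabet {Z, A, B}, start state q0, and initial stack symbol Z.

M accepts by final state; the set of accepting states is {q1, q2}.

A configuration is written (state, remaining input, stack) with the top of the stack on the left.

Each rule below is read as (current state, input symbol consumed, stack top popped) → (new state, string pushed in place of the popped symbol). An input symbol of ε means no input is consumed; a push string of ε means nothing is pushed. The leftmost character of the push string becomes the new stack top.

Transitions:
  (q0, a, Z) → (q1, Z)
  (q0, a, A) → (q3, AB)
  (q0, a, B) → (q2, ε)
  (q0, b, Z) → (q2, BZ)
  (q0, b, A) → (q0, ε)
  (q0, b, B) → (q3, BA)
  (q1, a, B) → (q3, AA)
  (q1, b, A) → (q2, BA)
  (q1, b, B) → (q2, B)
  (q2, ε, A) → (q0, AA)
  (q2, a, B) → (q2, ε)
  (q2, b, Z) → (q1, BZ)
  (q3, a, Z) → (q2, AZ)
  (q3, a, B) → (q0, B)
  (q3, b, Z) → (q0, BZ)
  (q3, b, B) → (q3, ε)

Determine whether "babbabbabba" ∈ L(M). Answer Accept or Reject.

Accept

(q0, babbabbabba, Z) ⊢ (q2, abbabbabba, BZ) ⊢ (q2, bbabbabba, Z) ⊢ (q1, babbabba, BZ) ⊢ (q2, abbabba, BZ) ⊢ (q2, bbabba, Z) ⊢ (q1, babba, BZ) ⊢ (q2, abba, BZ) ⊢ (q2, bba, Z) ⊢ (q1, ba, BZ) ⊢ (q2, a, BZ) ⊢ (q2, ε, Z)
All input consumed; state q2 ∈ F.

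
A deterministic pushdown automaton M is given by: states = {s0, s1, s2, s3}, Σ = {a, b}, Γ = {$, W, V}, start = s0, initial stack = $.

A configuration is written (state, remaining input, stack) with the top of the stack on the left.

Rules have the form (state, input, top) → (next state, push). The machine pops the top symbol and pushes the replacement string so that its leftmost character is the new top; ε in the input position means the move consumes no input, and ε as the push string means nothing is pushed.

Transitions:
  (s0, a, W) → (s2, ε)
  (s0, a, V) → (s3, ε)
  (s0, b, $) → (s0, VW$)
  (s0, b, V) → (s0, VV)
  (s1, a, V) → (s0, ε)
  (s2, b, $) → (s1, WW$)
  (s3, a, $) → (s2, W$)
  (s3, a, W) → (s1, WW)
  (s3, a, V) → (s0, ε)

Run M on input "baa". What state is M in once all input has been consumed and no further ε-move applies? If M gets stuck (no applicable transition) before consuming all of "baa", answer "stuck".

s1

(s0, baa, $) ⊢ (s0, aa, VW$) ⊢ (s3, a, W$) ⊢ (s1, ε, WW$)
All input consumed; M is in state s1.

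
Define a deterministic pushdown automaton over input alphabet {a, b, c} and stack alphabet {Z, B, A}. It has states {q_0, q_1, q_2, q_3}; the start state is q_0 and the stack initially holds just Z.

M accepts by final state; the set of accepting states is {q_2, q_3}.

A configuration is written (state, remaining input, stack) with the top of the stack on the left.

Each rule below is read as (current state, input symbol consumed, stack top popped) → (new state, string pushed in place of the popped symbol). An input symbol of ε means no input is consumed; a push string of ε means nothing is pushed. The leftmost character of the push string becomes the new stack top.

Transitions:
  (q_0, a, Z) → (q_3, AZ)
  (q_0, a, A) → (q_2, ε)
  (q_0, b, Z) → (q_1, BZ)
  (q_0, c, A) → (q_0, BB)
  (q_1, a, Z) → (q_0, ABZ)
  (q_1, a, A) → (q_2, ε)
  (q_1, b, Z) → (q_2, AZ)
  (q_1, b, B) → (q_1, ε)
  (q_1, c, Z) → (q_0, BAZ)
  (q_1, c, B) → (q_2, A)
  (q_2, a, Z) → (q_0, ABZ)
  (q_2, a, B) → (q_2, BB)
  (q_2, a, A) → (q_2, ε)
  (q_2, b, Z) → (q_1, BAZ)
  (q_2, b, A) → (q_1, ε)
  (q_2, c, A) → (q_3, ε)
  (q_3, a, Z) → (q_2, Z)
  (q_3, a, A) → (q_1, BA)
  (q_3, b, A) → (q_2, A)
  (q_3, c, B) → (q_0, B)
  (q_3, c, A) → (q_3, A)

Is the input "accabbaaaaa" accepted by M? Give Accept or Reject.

Reject

(q_0, accabbaaaaa, Z)
  read a, top Z: go to q_3, push AZ → (q_3, ccabbaaaaa, AZ)
  read c, top A: go to q_3, push A → (q_3, cabbaaaaa, AZ)
  read c, top A: go to q_3, push A → (q_3, abbaaaaa, AZ)
  read a, top A: go to q_1, push BA → (q_1, bbaaaaa, BAZ)
  read b, top B: go to q_1, push ε → (q_1, baaaaa, AZ)
No transition applies at (q_1, baaaaa, AZ); input not fully consumed.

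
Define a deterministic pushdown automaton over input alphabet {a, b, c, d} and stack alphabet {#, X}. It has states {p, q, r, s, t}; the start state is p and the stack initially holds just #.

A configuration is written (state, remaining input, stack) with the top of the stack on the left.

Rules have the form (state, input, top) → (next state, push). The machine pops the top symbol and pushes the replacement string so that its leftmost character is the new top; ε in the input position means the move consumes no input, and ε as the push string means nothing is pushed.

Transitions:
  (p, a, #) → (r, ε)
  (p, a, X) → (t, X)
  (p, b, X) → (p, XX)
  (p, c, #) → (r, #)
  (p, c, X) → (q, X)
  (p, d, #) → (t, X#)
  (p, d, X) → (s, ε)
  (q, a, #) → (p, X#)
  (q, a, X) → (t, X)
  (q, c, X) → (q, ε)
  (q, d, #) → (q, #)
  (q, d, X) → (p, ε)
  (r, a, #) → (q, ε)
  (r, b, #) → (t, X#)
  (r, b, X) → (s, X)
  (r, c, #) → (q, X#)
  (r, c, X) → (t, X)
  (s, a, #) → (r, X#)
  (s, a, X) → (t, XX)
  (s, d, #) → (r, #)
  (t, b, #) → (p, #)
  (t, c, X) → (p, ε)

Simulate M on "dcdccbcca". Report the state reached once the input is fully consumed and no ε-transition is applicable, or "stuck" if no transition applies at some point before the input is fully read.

(p, dcdccbcca, #)
  read d, top #: go to t, push X# → (t, cdccbcca, X#)
  read c, top X: go to p, push ε → (p, dccbcca, #)
  read d, top #: go to t, push X# → (t, ccbcca, X#)
  read c, top X: go to p, push ε → (p, cbcca, #)
  read c, top #: go to r, push # → (r, bcca, #)
  read b, top #: go to t, push X# → (t, cca, X#)
  read c, top X: go to p, push ε → (p, ca, #)
  read c, top #: go to r, push # → (r, a, #)
  read a, top #: go to q, push ε → (q, ε, ε)
All input consumed; M is in state q.

q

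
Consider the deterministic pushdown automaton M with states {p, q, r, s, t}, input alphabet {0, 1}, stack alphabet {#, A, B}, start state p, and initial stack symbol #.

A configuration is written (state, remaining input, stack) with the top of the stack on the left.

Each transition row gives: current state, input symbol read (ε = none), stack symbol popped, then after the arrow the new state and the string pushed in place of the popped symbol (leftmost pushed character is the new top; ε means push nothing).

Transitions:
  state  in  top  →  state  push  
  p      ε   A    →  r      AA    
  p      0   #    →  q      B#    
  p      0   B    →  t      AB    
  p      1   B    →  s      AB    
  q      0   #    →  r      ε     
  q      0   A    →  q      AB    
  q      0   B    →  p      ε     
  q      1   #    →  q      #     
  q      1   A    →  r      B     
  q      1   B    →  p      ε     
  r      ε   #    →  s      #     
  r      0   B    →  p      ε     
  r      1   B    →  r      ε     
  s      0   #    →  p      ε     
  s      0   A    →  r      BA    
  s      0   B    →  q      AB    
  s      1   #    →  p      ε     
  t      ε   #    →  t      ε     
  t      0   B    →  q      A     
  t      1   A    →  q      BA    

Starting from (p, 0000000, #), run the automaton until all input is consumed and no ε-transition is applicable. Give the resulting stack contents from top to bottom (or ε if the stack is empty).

(p, 0000000, #) ⊢ (q, 000000, B#) ⊢ (p, 00000, #) ⊢ (q, 0000, B#) ⊢ (p, 000, #) ⊢ (q, 00, B#) ⊢ (p, 0, #) ⊢ (q, ε, B#)
All input consumed in state q with stack B#.

B#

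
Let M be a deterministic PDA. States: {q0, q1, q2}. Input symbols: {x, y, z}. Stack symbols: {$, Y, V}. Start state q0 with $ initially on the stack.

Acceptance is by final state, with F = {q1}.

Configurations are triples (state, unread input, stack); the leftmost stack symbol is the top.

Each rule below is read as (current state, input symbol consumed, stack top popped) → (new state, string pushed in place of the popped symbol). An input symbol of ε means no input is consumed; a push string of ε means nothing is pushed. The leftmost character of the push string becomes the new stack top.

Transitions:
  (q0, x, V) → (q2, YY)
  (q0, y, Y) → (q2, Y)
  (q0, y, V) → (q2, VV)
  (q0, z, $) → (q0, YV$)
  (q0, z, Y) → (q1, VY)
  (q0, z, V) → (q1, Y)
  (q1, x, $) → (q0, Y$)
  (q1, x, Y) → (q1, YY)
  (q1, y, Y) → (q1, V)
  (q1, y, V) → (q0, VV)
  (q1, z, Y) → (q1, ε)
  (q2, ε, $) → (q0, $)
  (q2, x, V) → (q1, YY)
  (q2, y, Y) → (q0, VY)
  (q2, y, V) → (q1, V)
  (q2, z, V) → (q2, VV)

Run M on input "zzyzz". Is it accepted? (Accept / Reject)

(q0, zzyzz, $) ⊢ (q0, zyzz, YV$) ⊢ (q1, yzz, VYV$) ⊢ (q0, zz, VVYV$) ⊢ (q1, z, YVYV$) ⊢ (q1, ε, VYV$)
All input consumed; state q1 ∈ F.

Accept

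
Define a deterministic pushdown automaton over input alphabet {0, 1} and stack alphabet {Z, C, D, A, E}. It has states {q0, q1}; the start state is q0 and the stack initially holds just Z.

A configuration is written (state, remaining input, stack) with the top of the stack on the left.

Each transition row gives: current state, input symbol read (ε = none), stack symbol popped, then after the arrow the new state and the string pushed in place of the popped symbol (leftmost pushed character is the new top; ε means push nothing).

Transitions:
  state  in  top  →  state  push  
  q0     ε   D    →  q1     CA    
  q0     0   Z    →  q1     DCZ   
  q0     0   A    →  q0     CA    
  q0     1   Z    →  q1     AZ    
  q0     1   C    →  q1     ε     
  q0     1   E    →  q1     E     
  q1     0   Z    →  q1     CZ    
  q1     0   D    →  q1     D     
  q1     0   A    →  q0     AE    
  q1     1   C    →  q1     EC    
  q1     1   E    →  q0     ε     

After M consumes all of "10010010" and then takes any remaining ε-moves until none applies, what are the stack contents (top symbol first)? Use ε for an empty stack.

(q0, 10010010, Z)
  read 1, top Z: go to q1, push AZ → (q1, 0010010, AZ)
  read 0, top A: go to q0, push AE → (q0, 010010, AEZ)
  read 0, top A: go to q0, push CA → (q0, 10010, CAEZ)
  read 1, top C: go to q1, push ε → (q1, 0010, AEZ)
  read 0, top A: go to q0, push AE → (q0, 010, AEEZ)
  read 0, top A: go to q0, push CA → (q0, 10, CAEEZ)
  read 1, top C: go to q1, push ε → (q1, 0, AEEZ)
  read 0, top A: go to q0, push AE → (q0, ε, AEEEZ)
All input consumed in state q0 with stack AEEEZ.

AEEEZ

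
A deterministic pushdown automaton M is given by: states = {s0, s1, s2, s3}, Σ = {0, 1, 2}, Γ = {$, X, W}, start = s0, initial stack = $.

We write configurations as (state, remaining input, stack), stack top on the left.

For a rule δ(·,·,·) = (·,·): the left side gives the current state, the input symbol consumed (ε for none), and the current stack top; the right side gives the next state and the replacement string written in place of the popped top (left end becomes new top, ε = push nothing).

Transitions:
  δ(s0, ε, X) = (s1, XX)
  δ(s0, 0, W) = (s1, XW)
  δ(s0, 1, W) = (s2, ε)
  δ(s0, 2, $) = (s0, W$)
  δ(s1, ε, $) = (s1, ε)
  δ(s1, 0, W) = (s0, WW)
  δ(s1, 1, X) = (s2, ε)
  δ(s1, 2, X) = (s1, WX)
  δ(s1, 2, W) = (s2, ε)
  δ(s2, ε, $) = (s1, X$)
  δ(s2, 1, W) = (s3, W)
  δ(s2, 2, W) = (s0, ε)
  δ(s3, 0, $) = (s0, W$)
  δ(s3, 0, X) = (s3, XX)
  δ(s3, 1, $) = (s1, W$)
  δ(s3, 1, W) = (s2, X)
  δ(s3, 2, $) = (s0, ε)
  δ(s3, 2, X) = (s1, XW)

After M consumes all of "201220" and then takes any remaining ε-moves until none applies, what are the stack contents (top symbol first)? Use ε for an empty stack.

XW$

(s0, 201220, $)
  read 2, top $: go to s0, push W$ → (s0, 01220, W$)
  read 0, top W: go to s1, push XW → (s1, 1220, XW$)
  read 1, top X: go to s2, push ε → (s2, 220, W$)
  read 2, top W: go to s0, push ε → (s0, 20, $)
  read 2, top $: go to s0, push W$ → (s0, 0, W$)
  read 0, top W: go to s1, push XW → (s1, ε, XW$)
All input consumed in state s1 with stack XW$.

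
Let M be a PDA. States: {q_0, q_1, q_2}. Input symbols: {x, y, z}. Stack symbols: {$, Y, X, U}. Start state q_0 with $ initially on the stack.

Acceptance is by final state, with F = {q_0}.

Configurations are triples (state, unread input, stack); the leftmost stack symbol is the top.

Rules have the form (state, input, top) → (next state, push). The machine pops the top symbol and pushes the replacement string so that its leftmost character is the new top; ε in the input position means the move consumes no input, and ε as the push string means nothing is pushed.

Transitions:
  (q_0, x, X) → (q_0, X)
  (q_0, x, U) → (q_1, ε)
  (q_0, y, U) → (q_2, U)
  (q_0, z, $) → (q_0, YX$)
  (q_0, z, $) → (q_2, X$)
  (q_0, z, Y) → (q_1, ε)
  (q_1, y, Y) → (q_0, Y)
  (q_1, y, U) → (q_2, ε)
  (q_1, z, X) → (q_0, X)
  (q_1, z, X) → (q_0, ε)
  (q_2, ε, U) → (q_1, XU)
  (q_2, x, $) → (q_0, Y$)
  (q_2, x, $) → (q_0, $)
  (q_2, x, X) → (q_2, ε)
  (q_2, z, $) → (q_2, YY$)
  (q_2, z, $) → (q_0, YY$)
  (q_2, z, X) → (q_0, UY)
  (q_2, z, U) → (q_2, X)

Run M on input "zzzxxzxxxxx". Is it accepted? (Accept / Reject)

No computation consumes all input and reaches a final state.

Reject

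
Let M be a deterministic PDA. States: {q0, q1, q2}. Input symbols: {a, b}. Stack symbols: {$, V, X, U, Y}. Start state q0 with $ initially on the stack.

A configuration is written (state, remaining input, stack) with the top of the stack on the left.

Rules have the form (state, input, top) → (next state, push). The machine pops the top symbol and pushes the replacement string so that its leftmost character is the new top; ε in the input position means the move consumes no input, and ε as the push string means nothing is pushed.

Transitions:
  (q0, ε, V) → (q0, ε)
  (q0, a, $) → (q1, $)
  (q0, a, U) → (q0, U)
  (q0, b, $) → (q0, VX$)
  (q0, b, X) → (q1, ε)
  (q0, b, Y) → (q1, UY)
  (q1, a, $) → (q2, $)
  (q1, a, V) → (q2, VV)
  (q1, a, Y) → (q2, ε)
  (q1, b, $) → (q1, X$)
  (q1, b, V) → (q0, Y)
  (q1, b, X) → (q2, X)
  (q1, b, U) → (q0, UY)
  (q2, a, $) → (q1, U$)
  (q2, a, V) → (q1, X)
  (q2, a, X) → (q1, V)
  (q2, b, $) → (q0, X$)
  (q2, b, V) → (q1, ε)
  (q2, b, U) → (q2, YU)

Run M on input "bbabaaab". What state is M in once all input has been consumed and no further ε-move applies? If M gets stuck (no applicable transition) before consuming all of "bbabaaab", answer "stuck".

(q0, bbabaaab, $)
  read b, top $: go to q0, push VX$ → (q0, babaaab, VX$)
  ε-move, top V: go to q0, push ε → (q0, babaaab, X$)
  read b, top X: go to q1, push ε → (q1, abaaab, $)
  read a, top $: go to q2, push $ → (q2, baaab, $)
  read b, top $: go to q0, push X$ → (q0, aaab, X$)
No transition for (q0, a, top X); M blocks with input aaab remaining.

stuck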